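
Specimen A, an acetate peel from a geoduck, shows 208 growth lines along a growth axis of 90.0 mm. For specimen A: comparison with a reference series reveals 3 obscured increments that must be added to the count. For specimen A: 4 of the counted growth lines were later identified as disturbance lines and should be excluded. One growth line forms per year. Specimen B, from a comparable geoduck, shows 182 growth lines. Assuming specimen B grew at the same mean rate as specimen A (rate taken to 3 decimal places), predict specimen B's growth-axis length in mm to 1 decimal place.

79.2 mm

Specimen A: true growth line count = 208 − 4 + 3 = 207.
A: Mean rate = 90.0 mm / 207 years ≈ 0.435 mm/year.
Length of B = 0.435 × 182 = 79.2 mm.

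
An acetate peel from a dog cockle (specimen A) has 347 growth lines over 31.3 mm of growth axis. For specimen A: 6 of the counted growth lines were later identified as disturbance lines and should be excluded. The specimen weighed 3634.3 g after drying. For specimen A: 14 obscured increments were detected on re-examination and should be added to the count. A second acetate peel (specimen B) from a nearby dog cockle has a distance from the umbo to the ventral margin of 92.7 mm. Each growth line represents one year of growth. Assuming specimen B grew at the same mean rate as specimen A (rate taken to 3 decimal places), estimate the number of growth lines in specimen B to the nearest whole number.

1053 growth lines

Specimen A: true growth line count = 347 − 6 + 14 = 355.
A: Mean rate = 31.3 mm / 355 years ≈ 0.088 mm/yr.
Specimen B: 92.7 mm / 0.088 mm per year = 1053.41 years ≈ 1053 growth lines.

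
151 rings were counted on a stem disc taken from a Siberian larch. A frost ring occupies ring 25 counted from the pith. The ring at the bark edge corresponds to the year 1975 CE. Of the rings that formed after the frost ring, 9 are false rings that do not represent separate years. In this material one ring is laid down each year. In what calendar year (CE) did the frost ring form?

151 − 25 = 126 rings lie beyond the frost ring toward the bark edge.
Excluding 9 false rings: 126 − 9 = 117.
The ring at the bark edge is 1975 CE, so the frost ring dates to 1975 − 117 = 1858 CE.

1858 CE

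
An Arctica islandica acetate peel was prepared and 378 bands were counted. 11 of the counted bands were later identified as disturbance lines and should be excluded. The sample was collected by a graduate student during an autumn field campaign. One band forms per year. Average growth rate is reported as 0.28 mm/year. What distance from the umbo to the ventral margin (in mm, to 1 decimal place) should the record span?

Adjusted count: 378 − 11 = 367 bands.
367 years at 0.28 mm/year gives 0.28 × 367 = 102.8 mm.

102.8 mm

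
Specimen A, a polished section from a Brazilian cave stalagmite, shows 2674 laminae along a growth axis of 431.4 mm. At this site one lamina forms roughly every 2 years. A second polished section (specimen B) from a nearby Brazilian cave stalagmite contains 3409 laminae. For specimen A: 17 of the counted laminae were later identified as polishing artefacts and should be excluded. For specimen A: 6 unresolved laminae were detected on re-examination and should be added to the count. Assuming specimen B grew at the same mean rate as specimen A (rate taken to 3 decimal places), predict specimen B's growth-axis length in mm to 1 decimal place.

552.3 mm

Specimen A: true lamina count = 2674 − 17 + 6 = 2663.
Specimen A: at 2 years per lamina, 2663 × 2 = 5326 years.
A: 431.4 mm over 5326 years gives 431.4 / 5326 ≈ 0.081 mm per year.
Specimen B: at 2 years per lamina, 3409 × 2 = 6818 years. For B, 0.081 mm/year × 6818 years = 552.3 mm.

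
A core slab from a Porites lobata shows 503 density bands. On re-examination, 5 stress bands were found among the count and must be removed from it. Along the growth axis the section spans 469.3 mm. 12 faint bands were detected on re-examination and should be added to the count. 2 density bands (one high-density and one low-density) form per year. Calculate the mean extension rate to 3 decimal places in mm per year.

1.840 mm per year

Adjusted count: 503 − 5 + 12 = 510 density bands.
510 density bands at 2 per year is 510 / 2 = 255 years.
Extension rate ≈ 469.3 / 255 = 1.840 mm per year.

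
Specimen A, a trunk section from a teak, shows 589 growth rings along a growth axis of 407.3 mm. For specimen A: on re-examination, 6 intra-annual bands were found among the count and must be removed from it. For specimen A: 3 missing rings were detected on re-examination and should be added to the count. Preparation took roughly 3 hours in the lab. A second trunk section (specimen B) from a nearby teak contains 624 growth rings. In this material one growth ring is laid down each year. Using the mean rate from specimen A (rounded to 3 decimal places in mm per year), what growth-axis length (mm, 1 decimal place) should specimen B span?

Specimen A: after corrections the count is 589 − 6 + 3 = 586 growth rings.
A: Extension rate ≈ 407.3 / 586 = 0.695 mm per year.
Length of B = 0.695 × 624 = 433.7 mm.

433.7 mm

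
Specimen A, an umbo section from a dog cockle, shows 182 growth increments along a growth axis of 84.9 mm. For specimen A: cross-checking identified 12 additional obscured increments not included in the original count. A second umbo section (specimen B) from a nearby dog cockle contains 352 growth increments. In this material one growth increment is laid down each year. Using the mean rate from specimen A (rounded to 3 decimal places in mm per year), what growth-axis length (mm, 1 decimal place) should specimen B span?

154.2 mm

Specimen A: adjusted count: 182 + 12 = 194 growth increments.
A: 84.9 mm over 194 years gives 84.9 / 194 ≈ 0.438 mm per year.
For B, 0.438 mm/year × 352 years = 154.2 mm.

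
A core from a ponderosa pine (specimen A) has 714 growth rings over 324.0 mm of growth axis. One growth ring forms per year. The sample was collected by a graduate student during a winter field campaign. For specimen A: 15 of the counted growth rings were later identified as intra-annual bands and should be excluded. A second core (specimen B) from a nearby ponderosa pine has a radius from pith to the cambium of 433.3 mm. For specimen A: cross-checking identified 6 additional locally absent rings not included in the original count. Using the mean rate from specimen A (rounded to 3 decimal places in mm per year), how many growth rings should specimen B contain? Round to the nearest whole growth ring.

942 growth rings

Specimen A: true growth ring count = 714 − 15 + 6 = 705.
A: 324.0 mm over 705 years gives 324.0 / 705 ≈ 0.460 mm/yr.
B spans 433.3 / 0.460 = 941.96 years ≈ 942 growth rings.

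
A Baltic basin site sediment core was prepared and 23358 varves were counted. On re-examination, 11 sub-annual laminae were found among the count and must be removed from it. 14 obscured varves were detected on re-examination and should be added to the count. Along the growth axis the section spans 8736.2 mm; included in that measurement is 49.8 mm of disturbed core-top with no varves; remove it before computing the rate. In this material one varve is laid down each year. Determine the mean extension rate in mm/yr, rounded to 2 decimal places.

0.37 mm/yr

True varve count = 23358 − 11 + 14 = 23361.
The growth record spans 8736.2 − 49.8 = 8686.4 mm.
Mean rate = 8686.4 mm / 23361 years ≈ 0.37 mm/yr.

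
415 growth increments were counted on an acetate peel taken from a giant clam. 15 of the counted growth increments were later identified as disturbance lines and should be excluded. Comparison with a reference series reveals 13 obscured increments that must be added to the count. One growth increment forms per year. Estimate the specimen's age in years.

Correcting the raw count gives 415 − 15 + 13 = 413 true growth increments.
One growth increment per year makes the duration 413 years.

413 years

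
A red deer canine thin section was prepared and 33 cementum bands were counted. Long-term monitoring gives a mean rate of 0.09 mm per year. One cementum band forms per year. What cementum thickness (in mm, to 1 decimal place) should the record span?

The record spans 33 years at 0.09 mm per year.
Predicted length = 0.09 mm/year × 33 years = 3.0 mm.

3.0 mm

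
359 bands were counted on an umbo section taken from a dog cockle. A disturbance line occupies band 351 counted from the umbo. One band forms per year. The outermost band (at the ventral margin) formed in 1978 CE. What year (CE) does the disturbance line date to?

1970 CE

Between band 351 and the ventral margin there are 359 − 351 = 8 bands.
Counting back 8 years from 1978 CE places the disturbance line in 1978 − 8 = 1970 CE.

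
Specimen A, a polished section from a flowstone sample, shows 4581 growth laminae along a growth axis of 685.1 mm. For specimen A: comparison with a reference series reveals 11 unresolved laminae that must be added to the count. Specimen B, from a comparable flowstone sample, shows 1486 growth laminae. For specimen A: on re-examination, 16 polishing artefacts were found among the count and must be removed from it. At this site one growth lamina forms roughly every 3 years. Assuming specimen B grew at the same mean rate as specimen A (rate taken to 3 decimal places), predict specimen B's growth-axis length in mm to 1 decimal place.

Specimen A: correcting the raw count gives 4581 − 16 + 11 = 4576 true growth laminae.
Specimen A: multiplying by 3 years per growth lamina: 4576 × 3 = 13728 years.
A: Mean rate = 685.1 mm / 13728 years ≈ 0.050 mm per year.
Specimen B: multiplying by 3 years per growth lamina: 1486 × 3 = 4458 years. B's length ≈ 0.050 × 4458 = 222.9 mm.

222.9 mm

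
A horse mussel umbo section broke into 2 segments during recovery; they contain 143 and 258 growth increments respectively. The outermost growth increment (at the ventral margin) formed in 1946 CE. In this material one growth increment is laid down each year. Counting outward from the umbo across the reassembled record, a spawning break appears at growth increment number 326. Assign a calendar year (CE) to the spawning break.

1871 CE

Total growth increments = 143 + 258 = 401.
The spawning break sits at growth increment 326 from the umbo, so 401 − 326 = 75 growth increments formed after it.
Counting back 75 years from 1946 CE places the spawning break in 1946 − 75 = 1871 CE.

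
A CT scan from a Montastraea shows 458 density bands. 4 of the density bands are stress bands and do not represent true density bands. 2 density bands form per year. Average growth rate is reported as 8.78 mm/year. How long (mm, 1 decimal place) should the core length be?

Adjusted count: 458 − 4 = 454 density bands.
454 density bands at 2 per year is 454 / 2 = 227 years.
227 years at 8.78 mm/year gives 8.78 × 227 = 1993.1 mm.

1993.1 mm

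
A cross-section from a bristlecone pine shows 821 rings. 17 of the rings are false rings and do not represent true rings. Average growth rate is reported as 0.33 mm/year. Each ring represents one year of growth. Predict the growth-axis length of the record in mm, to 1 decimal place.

True ring count = 821 − 17 = 804.
804 years at 0.33 mm/year gives 0.33 × 804 = 265.3 mm.

265.3 mm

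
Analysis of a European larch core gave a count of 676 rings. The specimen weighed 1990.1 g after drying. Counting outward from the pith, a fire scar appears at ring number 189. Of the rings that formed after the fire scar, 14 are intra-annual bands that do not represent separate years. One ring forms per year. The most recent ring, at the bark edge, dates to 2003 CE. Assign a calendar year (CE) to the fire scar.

Between ring 189 and the bark edge there are 676 − 189 = 487 rings.
487 − 14 false = 473 true rings after the fire scar.
2003 − 473 = 1530 CE.

1530 CE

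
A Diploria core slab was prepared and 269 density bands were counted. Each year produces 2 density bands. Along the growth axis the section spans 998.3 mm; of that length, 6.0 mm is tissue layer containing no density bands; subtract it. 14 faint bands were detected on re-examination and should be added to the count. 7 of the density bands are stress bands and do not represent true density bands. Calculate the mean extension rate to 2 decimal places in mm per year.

7.19 mm per year

Adjusted count: 269 − 7 + 14 = 276 density bands.
276 density bands at 2 per year is 276 / 2 = 138 years.
Net length = 998.3 − 6.0 = 992.3 mm.
Mean rate = 992.3 mm / 138 years ≈ 7.19 mm per year.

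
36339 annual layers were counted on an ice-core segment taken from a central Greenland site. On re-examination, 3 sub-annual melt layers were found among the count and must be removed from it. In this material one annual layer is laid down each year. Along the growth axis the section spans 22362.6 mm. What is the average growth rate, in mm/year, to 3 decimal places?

True annual layer count = 36339 − 3 = 36336.
Mean rate = 22362.6 mm / 36336 years ≈ 0.615 mm/year.

0.615 mm/year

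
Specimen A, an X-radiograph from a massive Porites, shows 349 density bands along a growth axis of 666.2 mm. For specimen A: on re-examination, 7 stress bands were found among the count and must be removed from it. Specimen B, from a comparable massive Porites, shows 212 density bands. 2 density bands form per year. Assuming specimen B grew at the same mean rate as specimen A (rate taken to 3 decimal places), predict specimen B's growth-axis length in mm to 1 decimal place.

Specimen A: correcting the raw count gives 349 − 7 = 342 true density bands.
Specimen A: with 2 density bands per year, 342 / 2 = 171 years.
A: 666.2 mm over 171 years gives 666.2 / 171 ≈ 3.896 mm/yr.
Specimen B: with 2 density bands per year, 212 / 2 = 106 years. For B, 3.896 mm/year × 106 years = 413.0 mm.

413.0 mm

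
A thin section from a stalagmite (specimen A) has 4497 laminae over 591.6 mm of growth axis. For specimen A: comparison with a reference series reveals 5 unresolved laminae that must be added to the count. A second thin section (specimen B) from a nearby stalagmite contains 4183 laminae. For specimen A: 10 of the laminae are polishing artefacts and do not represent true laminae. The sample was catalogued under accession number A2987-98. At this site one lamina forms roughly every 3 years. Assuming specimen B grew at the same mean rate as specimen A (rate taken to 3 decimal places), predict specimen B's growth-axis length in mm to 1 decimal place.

Specimen A: true lamina count = 4497 − 10 + 5 = 4492.
Specimen A: 4492 laminae at 3 years each span 4492 × 3 = 13476 years.
A: Extension rate ≈ 591.6 / 13476 = 0.044 mm per year.
Specimen B: at 3 years per lamina, 4183 × 3 = 12549 years. Length of B = 0.044 × 12549 = 552.2 mm.

552.2 mm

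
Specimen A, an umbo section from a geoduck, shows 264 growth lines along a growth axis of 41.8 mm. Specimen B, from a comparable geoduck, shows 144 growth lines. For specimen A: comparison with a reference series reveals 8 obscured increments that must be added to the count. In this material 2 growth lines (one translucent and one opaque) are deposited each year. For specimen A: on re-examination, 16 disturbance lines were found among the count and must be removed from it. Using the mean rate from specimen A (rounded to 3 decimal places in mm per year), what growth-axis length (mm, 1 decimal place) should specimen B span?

23.5 mm

Specimen A: true growth line count = 264 − 16 + 8 = 256.
Specimen A: 256 growth lines at 2 per year is 256 / 2 = 128 years.
A: 41.8 mm over 128 years gives 41.8 / 128 ≈ 0.327 mm/yr.
Specimen B: with 2 growth lines per year, 144 / 2 = 72 years. For B, 0.327 mm/year × 72 years = 23.5 mm.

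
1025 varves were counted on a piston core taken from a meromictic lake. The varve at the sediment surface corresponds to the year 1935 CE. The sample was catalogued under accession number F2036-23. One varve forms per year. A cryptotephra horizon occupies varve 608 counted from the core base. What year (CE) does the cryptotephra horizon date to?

Between varve 608 and the sediment surface there are 1025 − 608 = 417 varves.
1935 − 417 = 1518 CE.

1518 CE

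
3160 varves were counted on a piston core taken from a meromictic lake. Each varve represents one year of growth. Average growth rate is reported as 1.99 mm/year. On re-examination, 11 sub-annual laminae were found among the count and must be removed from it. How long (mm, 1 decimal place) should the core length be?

After corrections the count is 3160 − 11 = 3149 varves.
3149 years at 1.99 mm/year gives 1.99 × 3149 = 6266.5 mm.

6266.5 mm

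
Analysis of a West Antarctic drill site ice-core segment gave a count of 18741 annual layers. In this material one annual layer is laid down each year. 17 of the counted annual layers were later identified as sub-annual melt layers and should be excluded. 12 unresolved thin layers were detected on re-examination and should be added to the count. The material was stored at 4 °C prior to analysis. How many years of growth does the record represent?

18736 years

Adjusted count: 18741 − 17 + 12 = 18736 annual layers.
At one annual layer per year, that is 18736 years.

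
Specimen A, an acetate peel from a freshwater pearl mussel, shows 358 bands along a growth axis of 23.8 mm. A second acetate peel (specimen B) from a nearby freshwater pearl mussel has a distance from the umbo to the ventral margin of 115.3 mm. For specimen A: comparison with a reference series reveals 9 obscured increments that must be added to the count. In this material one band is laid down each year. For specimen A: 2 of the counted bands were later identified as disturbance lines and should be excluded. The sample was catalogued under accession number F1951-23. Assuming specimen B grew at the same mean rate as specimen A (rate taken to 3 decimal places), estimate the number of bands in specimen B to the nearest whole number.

1774 bands

Specimen A: adjusted count: 358 − 2 + 9 = 365 bands.
A: 23.8 mm over 365 years gives 23.8 / 365 ≈ 0.065 mm per year.
For B, 115.3 / 0.065 = 1773.85 years ≈ 1774 bands.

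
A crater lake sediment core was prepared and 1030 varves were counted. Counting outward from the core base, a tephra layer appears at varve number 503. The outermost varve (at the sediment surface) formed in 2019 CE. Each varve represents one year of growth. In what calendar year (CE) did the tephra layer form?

1030 − 503 = 527 varves lie beyond the tephra layer toward the sediment surface.
The varve at the sediment surface is 2019 CE, so the tephra layer dates to 2019 − 527 = 1492 CE.

1492 CE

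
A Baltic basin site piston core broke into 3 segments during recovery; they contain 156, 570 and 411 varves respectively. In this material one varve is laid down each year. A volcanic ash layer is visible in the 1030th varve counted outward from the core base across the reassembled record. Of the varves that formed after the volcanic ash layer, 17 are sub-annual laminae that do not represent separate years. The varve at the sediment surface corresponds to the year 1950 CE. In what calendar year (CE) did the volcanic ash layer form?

Total varves = 156 + 570 + 411 = 1137.
The volcanic ash layer sits at varve 1030 from the core base, so 1137 − 1030 = 107 varves formed after it.
Removing the 17 false varves leaves 107 − 17 = 90 true varves beyond the volcanic ash layer.
Counting back 90 years from 1950 CE places the volcanic ash layer in 1950 − 90 = 1860 CE.

1860 CE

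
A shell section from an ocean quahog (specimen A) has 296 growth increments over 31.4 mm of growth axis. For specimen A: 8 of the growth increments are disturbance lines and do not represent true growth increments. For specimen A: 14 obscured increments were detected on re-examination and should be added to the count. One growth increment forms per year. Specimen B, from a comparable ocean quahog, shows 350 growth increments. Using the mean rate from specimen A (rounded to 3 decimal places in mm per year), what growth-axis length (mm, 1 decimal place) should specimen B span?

Specimen A: correcting the raw count gives 296 − 8 + 14 = 302 true growth increments.
A: 31.4 mm over 302 years gives 31.4 / 302 ≈ 0.104 mm/yr.
For B, 0.104 mm/year × 350 years = 36.4 mm.

36.4 mm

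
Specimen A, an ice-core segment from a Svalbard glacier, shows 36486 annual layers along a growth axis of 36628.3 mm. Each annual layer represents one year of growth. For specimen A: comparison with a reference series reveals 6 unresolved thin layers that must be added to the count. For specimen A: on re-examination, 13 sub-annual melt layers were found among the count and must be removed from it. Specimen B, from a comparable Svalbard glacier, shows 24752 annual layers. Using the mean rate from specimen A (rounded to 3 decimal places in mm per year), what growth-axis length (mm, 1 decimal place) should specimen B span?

Specimen A: correcting the raw count gives 36486 − 13 + 6 = 36479 true annual layers.
A: 36628.3 mm over 36479 years gives 36628.3 / 36479 ≈ 1.004 mm per year.
B's length ≈ 1.004 × 24752 = 24851.0 mm.

24851.0 mm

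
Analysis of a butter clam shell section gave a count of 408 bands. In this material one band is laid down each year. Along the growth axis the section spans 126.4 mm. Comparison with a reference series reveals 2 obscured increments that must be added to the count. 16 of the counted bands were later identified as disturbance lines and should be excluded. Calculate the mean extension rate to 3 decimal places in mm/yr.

0.321 mm/yr

True band count = 408 − 16 + 2 = 394.
Mean rate = 126.4 mm / 394 years ≈ 0.321 mm/yr.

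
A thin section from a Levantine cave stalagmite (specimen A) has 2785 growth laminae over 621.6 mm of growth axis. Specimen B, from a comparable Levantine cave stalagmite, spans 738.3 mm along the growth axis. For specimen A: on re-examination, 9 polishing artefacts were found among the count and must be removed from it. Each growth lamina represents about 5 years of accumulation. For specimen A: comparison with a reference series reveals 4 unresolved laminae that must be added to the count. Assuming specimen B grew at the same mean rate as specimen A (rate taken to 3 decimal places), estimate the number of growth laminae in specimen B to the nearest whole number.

Specimen A: true growth lamina count = 2785 − 9 + 4 = 2780.
Specimen A: 2780 growth laminae at 5 years each span 2780 × 5 = 13900 years.
A: Mean rate = 621.6 mm / 13900 years ≈ 0.045 mm per year.
Specimen B: 738.3 mm / 0.045 mm per year = 16406.67 years; at 5 years per growth lamina that is 16406.67 / 5 ≈ 3281 growth laminae.

3281 growth laminae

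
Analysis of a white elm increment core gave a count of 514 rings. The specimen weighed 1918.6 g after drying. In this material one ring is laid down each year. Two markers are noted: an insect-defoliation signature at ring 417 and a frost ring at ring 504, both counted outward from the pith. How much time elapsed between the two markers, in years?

504 − 417 = 87 rings lie between the two events.
One ring per year makes the interval 87 years.

87 years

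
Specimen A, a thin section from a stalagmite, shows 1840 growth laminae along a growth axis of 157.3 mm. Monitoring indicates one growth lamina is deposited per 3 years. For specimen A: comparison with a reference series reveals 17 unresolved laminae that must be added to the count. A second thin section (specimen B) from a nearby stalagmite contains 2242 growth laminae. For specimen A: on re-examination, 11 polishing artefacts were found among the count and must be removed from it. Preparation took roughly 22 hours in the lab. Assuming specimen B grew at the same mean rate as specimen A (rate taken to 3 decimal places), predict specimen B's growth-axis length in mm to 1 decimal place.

188.3 mm

Specimen A: adjusted count: 1840 − 11 + 17 = 1846 growth laminae.
Specimen A: 1846 growth laminae at 3 years each span 1846 × 3 = 5538 years.
A: 157.3 mm over 5538 years gives 157.3 / 5538 ≈ 0.028 mm per year.
Specimen B: 2242 growth laminae at 3 years each span 2242 × 3 = 6726 years. For B, 0.028 mm/year × 6726 years = 188.3 mm.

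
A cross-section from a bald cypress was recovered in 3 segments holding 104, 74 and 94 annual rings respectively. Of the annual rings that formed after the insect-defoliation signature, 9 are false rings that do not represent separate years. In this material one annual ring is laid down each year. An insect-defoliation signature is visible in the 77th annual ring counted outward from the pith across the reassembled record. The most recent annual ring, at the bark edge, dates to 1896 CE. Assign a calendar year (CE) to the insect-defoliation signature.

1710 CE

Total annual rings = 104 + 74 + 94 = 272.
272 − 77 = 195 annual rings lie beyond the insect-defoliation signature toward the bark edge.
Excluding 9 false annual rings: 195 − 9 = 186.
Counting back 186 years from 1896 CE places the insect-defoliation signature in 1896 − 186 = 1710 CE.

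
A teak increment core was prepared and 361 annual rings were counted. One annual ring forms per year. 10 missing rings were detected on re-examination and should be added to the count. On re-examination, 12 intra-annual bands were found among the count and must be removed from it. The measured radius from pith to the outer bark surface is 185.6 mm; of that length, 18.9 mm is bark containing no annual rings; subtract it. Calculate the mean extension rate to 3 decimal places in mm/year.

Correcting the raw count gives 361 − 12 + 10 = 359 true annual rings.
Removing the 18.9 mm offcut leaves 185.6 − 18.9 = 166.7 mm.
Extension rate ≈ 166.7 / 359 = 0.464 mm/year.

0.464 mm/year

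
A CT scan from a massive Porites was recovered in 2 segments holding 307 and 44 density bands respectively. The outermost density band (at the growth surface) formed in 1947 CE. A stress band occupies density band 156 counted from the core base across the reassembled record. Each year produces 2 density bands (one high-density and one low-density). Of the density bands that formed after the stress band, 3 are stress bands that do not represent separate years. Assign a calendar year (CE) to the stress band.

1851 CE

Total density bands = 307 + 44 = 351.
Between density band 156 and the growth surface there are 351 − 156 = 195 density bands.
Removing the 3 false density bands leaves 195 − 3 = 192 true density bands beyond the stress band.
With 2 density bands per year, 192 / 2 = 96 years.
1947 − 96 = 1851 CE.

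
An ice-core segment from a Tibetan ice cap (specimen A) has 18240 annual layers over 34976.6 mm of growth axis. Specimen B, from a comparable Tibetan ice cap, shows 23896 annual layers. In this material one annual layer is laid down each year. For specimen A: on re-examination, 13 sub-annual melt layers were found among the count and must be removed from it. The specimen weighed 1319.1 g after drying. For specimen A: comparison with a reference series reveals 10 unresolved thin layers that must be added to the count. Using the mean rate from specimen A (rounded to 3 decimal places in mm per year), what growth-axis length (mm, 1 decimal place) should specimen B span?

Specimen A: adjusted count: 18240 − 13 + 10 = 18237 annual layers.
A: Extension rate ≈ 34976.6 / 18237 = 1.918 mm/year.
B's length ≈ 1.918 × 23896 = 45832.5 mm.

45832.5 mm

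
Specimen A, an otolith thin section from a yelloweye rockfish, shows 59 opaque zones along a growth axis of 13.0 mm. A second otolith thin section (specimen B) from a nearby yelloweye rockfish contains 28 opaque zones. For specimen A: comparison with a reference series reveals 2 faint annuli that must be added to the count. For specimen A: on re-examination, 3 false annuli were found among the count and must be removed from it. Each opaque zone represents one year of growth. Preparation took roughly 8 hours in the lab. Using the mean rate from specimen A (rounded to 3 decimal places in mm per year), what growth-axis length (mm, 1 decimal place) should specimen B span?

Specimen A: after corrections the count is 59 − 3 + 2 = 58 opaque zones.
A: 13.0 mm over 58 years gives 13.0 / 58 ≈ 0.224 mm/year.
Length of B = 0.224 × 28 = 6.3 mm.

6.3 mm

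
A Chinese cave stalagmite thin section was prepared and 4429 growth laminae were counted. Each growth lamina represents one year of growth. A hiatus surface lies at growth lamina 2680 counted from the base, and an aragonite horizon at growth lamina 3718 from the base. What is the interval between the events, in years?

1038 years

3718 − 2680 = 1038 growth laminae lie between the two events.
That is 1038 years at one growth lamina per year.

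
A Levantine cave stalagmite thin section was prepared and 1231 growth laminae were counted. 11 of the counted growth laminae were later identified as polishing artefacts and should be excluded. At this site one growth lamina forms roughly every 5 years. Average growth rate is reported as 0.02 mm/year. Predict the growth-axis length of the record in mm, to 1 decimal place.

After corrections the count is 1231 − 11 = 1220 growth laminae.
At 5 years per growth lamina, 1220 × 5 = 6100 years.
6100 years at 0.02 mm/year gives 0.02 × 6100 = 122.0 mm.

122.0 mm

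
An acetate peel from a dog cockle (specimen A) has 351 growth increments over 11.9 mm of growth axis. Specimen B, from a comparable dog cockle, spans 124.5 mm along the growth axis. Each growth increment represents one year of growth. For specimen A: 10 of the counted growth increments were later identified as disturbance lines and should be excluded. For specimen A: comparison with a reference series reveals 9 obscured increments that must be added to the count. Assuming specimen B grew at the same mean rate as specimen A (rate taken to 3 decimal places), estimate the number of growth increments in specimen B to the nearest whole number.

Specimen A: adjusted count: 351 − 10 + 9 = 350 growth increments.
A: Mean rate = 11.9 mm / 350 years ≈ 0.034 mm/year.
B spans 124.5 / 0.034 = 3661.76 years ≈ 3662 growth increments.

3662 growth increments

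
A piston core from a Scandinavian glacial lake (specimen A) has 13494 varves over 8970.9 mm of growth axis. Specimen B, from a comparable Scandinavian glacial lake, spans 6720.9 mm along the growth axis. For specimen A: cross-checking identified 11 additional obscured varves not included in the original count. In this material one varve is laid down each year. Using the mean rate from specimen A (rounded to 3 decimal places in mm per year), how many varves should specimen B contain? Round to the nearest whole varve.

Specimen A: correcting the raw count gives 13494 + 11 = 13505 true varves.
A: 8970.9 mm over 13505 years gives 8970.9 / 13505 ≈ 0.664 mm/year.
Specimen B: 6720.9 mm / 0.664 mm per year = 10121.84 years ≈ 10122 varves.

10122 varves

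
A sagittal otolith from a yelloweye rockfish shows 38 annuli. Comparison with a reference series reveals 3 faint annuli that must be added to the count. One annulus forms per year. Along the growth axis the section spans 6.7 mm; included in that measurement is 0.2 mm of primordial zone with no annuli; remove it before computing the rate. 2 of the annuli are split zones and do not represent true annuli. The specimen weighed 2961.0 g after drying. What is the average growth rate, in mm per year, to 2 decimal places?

0.17 mm per year

Correcting the raw count gives 38 − 2 + 3 = 39 true annuli.
Net length = 6.7 − 0.2 = 6.5 mm.
Extension rate ≈ 6.5 / 39 = 0.17 mm per year.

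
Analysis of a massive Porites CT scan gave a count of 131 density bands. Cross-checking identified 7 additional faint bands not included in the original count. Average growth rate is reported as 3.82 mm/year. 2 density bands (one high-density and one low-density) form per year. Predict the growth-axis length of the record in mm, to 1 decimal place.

Adjusted count: 131 + 7 = 138 density bands.
Dividing by 2 density bands per year: 138 / 2 = 69 years.
Predicted length = 3.82 mm/year × 69 years = 263.6 mm.

263.6 mm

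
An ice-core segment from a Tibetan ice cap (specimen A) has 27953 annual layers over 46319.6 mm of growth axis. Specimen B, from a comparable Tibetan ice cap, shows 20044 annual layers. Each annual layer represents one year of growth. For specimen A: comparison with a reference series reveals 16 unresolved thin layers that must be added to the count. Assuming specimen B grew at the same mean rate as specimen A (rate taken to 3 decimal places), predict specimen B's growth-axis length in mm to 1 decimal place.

33192.9 mm

Specimen A: correcting the raw count gives 27953 + 16 = 27969 true annual layers.
A: 46319.6 mm over 27969 years gives 46319.6 / 27969 ≈ 1.656 mm/year.
Length of B = 1.656 × 20044 = 33192.9 mm.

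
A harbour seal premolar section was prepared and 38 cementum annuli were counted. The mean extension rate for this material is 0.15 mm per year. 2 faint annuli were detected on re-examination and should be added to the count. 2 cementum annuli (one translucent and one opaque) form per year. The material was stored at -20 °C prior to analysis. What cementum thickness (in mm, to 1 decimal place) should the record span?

3.0 mm

Adjusted count: 38 + 2 = 40 cementum annuli.
40 cementum annuli at 2 per year is 40 / 2 = 20 years.
20 years at 0.15 mm/year gives 0.15 × 20 = 3.0 mm.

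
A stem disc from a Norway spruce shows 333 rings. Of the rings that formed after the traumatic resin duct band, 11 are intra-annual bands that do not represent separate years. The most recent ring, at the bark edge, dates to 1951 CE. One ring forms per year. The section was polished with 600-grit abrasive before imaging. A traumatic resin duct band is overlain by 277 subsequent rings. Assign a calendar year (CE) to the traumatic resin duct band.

277 rings formed after the traumatic resin duct band.
Removing the 11 false rings leaves 277 − 11 = 266 true rings beyond the traumatic resin duct band.
The ring at the bark edge is 1951 CE, so the traumatic resin duct band dates to 1951 − 266 = 1685 CE.

1685 CE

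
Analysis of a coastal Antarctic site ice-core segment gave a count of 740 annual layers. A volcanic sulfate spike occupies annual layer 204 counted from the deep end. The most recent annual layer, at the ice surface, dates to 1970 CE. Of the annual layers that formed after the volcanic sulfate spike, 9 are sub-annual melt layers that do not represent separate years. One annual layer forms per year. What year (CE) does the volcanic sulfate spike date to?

The volcanic sulfate spike sits at annual layer 204 from the deep end, so 740 − 204 = 536 annual layers formed after it.
Removing the 9 false annual layers leaves 536 − 9 = 527 true annual layers beyond the volcanic sulfate spike.
Counting back 527 years from 1970 CE places the volcanic sulfate spike in 1970 − 527 = 1443 CE.

1443 CE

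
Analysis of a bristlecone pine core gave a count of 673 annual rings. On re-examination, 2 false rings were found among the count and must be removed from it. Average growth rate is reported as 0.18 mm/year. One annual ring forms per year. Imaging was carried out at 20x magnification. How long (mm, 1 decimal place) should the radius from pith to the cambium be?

After corrections the count is 673 − 2 = 671 annual rings.
Length ≈ 0.18 × 671 = 120.8 mm.

120.8 mm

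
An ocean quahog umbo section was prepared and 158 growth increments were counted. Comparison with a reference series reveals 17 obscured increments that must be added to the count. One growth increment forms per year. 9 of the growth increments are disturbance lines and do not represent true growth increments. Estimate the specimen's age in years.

Correcting the raw count gives 158 − 9 + 17 = 166 true growth increments.
At one growth increment per year, that is 166 years.

166 years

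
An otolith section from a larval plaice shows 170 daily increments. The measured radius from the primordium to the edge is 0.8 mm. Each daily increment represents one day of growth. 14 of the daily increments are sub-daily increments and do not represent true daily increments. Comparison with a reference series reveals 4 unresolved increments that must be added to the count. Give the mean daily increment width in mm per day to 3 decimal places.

Adjusted count: 170 − 14 + 4 = 160 daily increments.
Mean rate = 0.8 mm / 160 days ≈ 0.005 mm per day.

0.005 mm per day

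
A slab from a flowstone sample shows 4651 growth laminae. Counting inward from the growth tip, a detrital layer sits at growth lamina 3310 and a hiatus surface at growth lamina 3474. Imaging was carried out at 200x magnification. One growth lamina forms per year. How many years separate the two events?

164 yr

3474 − 3310 = 164 growth laminae lie between the two events.
At one growth lamina per year, 164 years elapsed between them.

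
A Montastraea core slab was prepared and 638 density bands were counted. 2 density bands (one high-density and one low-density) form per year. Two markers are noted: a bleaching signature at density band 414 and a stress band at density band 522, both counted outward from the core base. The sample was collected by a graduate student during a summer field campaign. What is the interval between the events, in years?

Separation: 522 − 414 = 108 density bands.
Dividing by 2 density bands per year: 108 / 2 = 54 years.

54 years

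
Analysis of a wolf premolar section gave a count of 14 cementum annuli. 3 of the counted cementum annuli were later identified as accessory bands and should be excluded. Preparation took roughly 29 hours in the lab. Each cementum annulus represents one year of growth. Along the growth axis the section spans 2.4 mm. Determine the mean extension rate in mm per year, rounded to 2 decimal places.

Correcting the raw count gives 14 − 3 = 11 true cementum annuli.
Extension rate ≈ 2.4 / 11 = 0.22 mm per year.

0.22 mm per year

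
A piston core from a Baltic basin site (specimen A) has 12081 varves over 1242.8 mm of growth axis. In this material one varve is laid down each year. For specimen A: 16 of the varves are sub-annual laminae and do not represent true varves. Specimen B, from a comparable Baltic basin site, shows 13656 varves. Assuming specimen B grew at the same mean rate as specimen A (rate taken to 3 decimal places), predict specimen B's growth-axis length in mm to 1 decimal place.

1406.6 mm

Specimen A: true varve count = 12081 − 16 = 12065.
A: Extension rate ≈ 1242.8 / 12065 = 0.103 mm/yr.
For B, 0.103 mm/year × 13656 years = 1406.6 mm.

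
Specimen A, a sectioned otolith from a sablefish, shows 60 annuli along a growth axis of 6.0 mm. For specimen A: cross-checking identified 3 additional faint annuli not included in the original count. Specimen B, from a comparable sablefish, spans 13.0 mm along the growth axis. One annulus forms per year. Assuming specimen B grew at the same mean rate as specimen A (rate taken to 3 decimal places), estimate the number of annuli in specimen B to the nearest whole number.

137 annuli

Specimen A: correcting the raw count gives 60 + 3 = 63 true annuli.
A: Extension rate ≈ 6.0 / 63 = 0.095 mm per year.
B spans 13.0 / 0.095 = 136.84 years ≈ 137 annuli.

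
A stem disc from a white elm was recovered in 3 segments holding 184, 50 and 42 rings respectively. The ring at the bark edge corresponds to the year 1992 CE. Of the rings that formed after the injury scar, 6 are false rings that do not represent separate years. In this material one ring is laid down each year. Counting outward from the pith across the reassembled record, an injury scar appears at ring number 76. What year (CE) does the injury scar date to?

1798 CE

Total rings = 184 + 50 + 42 = 276.
276 − 76 = 200 rings lie beyond the injury scar toward the bark edge.
Removing the 6 false rings leaves 200 − 6 = 194 true rings beyond the injury scar.
1992 − 194 = 1798 CE.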